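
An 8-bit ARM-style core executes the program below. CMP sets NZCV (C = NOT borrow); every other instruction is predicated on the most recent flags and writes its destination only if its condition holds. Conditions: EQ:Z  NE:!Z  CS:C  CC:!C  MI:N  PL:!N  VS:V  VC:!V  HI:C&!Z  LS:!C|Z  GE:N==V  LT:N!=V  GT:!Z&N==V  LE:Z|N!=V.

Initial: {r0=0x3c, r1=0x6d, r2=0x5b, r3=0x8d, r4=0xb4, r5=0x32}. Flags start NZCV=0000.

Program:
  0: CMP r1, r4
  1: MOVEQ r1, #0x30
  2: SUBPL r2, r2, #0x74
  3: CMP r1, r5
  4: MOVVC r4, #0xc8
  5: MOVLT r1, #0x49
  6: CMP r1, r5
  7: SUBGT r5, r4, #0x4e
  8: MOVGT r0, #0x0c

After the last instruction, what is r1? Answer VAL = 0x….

0: ✓ CMP  NZCV=1001
1: · MOVEQ
2: · SUBPL
3: ✓ CMP  NZCV=0010
4: ✓ MOVVC  r4←0xc8
5: · MOVLT
6: ✓ CMP  NZCV=0010
7: ✓ SUBGT  r5←0x7a
8: ✓ MOVGT  r0←0x0c

VAL = 0x6d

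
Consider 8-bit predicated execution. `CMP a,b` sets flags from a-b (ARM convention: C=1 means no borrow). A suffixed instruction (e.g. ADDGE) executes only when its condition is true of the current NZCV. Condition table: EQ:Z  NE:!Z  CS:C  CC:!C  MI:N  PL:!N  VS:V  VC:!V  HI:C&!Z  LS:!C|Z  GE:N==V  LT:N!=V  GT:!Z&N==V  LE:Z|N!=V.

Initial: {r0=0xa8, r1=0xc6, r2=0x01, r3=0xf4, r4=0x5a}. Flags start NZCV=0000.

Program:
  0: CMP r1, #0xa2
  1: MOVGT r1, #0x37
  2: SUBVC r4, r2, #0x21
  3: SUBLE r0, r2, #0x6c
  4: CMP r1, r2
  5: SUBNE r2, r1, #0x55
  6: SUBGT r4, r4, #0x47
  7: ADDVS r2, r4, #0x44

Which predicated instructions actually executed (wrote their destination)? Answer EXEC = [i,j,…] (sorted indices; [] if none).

EXEC = [1,2,5,6]

[0] flags=0010 → (cmp)
[1] flags=0010 GT?T → r1=0x37
[2] flags=0010 VC?T → r4=0xe0
[3] flags=0010 LE?F → skip
[4] flags=0010 → (cmp)
[5] flags=0010 NE?T → r2=0xe2
[6] flags=0010 GT?T → r4=0x99
[7] flags=0010 VS?F → skip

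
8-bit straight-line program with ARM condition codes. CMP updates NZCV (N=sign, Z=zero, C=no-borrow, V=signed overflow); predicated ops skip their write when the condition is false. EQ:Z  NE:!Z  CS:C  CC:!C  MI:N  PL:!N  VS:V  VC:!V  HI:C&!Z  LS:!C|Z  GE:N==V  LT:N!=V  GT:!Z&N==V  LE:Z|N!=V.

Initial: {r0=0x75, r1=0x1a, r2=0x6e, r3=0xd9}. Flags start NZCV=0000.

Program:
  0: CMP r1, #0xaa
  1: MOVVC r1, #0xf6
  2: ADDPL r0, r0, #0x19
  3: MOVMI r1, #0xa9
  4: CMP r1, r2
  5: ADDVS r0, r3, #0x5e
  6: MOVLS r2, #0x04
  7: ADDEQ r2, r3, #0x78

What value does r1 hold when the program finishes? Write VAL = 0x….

[0] flags=0000 → (cmp)
[1] flags=0000 VC?T → r1=0xf6
[2] flags=0000 PL?T → r0=0x8e
[3] flags=0000 MI?F → skip
[4] flags=1010 → (cmp)
[5] flags=1010 VS?F → skip
[6] flags=1010 LS?F → skip
[7] flags=1010 EQ?F → skip

VAL = 0xf6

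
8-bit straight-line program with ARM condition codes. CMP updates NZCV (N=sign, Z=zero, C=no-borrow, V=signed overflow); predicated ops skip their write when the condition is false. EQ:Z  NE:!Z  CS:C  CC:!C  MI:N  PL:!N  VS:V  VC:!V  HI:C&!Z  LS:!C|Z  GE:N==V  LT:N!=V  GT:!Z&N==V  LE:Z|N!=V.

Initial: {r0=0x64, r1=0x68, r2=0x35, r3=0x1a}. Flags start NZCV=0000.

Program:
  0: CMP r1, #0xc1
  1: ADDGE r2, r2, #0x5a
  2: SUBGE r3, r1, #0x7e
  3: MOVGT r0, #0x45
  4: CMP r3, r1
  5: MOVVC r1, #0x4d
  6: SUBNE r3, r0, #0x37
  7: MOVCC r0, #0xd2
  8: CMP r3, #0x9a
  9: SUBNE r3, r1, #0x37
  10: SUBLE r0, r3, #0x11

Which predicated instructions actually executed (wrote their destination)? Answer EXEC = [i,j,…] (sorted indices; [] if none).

0: ✓ CMP  NZCV=1001
1: ✓ ADDGE  r2←0x8f
2: ✓ SUBGE  r3←0xea
3: ✓ MOVGT  r0←0x45
4: ✓ CMP  NZCV=1010
5: ✓ MOVVC  r1←0x4d
6: ✓ SUBNE  r3←0x0e
7: · MOVCC
8: ✓ CMP  NZCV=0000
9: ✓ SUBNE  r3←0x16
10: · SUBLE

EXEC = [1,2,3,5,6,9]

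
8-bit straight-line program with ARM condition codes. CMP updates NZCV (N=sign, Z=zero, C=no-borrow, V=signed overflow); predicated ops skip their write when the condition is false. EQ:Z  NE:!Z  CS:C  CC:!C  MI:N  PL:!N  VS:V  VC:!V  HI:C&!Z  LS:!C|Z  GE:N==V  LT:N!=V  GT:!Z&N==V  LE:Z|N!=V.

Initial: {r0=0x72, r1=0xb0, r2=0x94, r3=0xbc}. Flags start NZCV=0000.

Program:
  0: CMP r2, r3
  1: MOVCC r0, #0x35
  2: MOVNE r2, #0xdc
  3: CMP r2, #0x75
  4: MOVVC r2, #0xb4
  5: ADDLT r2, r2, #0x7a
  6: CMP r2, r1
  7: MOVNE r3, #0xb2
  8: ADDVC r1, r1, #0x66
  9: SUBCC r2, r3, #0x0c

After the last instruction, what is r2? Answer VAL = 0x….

[0] flags=1000 → (cmp)
[1] flags=1000 CC?T → r0=0x35
[2] flags=1000 NE?T → r2=0xdc
[3] flags=0011 → (cmp)
[4] flags=0011 VC?F → skip
[5] flags=0011 LT?T → r2=0x56
[6] flags=1001 → (cmp)
[7] flags=1001 NE?T → r3=0xb2
[8] flags=1001 VC?F → skip
[9] flags=1001 CC?T → r2=0xa6

VAL = 0xa6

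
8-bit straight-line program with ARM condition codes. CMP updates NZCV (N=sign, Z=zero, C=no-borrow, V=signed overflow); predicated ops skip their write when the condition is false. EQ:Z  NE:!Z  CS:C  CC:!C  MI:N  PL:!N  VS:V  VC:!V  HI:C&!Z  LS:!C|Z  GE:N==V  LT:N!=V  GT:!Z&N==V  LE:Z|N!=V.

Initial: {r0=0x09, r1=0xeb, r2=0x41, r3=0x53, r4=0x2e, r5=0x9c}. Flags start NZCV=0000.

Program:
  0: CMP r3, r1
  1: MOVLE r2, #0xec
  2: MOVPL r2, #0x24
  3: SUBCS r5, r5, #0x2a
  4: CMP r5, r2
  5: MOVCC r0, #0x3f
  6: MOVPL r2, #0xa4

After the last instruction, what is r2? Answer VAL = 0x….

0: ✓ CMP  NZCV=0000
1: · MOVLE
2: ✓ MOVPL  r2←0x24
3: · SUBCS
4: ✓ CMP  NZCV=0011
5: · MOVCC
6: ✓ MOVPL  r2←0xa4

VAL = 0xa4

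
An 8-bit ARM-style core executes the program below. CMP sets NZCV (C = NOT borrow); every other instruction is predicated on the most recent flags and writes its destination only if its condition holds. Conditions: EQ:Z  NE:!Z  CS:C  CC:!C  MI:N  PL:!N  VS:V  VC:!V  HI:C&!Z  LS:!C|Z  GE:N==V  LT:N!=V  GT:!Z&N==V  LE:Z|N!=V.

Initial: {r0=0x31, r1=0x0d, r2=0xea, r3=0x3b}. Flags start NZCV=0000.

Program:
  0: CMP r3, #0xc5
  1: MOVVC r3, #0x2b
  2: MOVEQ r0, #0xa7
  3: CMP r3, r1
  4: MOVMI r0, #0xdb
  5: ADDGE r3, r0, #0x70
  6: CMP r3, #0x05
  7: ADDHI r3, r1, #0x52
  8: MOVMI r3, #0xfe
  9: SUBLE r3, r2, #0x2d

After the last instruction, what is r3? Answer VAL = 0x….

VAL = 0xbd

0: ✓ CMP  NZCV=0000
1: ✓ MOVVC  r3←0x2b
2: · MOVEQ
3: ✓ CMP  NZCV=0010
4: · MOVMI
5: ✓ ADDGE  r3←0xa1
6: ✓ CMP  NZCV=1010
7: ✓ ADDHI  r3←0x5f
8: ✓ MOVMI  r3←0xfe
9: ✓ SUBLE  r3←0xbd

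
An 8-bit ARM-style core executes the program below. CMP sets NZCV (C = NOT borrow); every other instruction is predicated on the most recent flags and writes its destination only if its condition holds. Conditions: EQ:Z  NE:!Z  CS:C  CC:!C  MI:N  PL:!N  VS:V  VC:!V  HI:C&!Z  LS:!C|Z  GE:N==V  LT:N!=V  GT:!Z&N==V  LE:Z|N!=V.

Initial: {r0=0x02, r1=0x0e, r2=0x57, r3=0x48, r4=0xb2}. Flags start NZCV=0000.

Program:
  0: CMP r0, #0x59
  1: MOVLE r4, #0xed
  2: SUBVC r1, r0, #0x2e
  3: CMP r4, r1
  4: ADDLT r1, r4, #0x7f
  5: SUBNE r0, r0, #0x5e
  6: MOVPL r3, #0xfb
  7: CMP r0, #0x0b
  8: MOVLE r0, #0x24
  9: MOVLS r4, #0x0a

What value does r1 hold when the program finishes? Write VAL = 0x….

[0] flags=1000 → (cmp)
[1] flags=1000 LE?T → r4=0xed
[2] flags=1000 VC?T → r1=0xd4
[3] flags=0010 → (cmp)
[4] flags=0010 LT?F → skip
[5] flags=0010 NE?T → r0=0xa4
[6] flags=0010 PL?T → r3=0xfb
[7] flags=1010 → (cmp)
[8] flags=1010 LE?T → r0=0x24
[9] flags=1010 LS?F → skip

VAL = 0xd4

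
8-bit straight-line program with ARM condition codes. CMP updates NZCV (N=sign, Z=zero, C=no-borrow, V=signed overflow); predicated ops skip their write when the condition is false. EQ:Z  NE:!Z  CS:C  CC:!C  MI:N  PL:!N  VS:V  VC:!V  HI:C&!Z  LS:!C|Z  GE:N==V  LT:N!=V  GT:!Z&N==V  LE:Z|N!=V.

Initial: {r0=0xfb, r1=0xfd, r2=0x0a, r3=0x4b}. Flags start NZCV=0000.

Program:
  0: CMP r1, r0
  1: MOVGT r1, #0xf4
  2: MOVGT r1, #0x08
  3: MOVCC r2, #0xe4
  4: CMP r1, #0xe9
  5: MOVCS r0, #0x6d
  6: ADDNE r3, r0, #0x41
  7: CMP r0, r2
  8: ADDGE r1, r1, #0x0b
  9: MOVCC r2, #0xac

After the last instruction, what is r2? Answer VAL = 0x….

VAL = 0x0a

0: ✓ CMP  NZCV=0010
1: ✓ MOVGT  r1←0xf4
2: ✓ MOVGT  r1←0x08
3: · MOVCC
4: ✓ CMP  NZCV=0000
5: · MOVCS
6: ✓ ADDNE  r3←0x3c
7: ✓ CMP  NZCV=1010
8: · ADDGE
9: · MOVCC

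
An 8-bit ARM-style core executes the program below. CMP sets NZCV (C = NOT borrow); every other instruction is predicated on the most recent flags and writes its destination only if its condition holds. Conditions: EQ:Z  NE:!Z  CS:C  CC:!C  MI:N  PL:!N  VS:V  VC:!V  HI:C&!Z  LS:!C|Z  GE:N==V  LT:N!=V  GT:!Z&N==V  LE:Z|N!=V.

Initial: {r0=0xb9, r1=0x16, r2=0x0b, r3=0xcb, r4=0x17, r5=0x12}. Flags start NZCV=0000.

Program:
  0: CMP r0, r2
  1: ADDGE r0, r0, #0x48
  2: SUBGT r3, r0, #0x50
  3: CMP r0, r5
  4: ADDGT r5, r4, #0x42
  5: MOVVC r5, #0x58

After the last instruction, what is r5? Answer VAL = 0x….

0: ✓ CMP  NZCV=1010
1: · ADDGE
2: · SUBGT
3: ✓ CMP  NZCV=1010
4: · ADDGT
5: ✓ MOVVC  r5←0x58

VAL = 0x58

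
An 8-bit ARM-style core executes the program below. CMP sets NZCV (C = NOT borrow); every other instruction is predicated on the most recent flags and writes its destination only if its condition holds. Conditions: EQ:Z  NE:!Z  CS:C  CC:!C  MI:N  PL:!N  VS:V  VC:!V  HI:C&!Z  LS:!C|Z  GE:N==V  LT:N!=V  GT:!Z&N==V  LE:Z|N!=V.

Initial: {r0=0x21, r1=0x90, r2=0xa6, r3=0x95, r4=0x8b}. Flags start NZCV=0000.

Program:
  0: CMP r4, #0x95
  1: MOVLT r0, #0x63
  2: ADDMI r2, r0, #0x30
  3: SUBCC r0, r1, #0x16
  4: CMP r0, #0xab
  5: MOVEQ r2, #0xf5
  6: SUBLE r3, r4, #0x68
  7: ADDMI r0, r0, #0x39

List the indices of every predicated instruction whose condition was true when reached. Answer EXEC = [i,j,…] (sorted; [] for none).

EXEC = [1,2,3,7]

0: ✓ CMP  NZCV=1000
1: ✓ MOVLT  r0←0x63
2: ✓ ADDMI  r2←0x93
3: ✓ SUBCC  r0←0x7a
4: ✓ CMP  NZCV=1001
5: · MOVEQ
6: · SUBLE
7: ✓ ADDMI  r0←0xb3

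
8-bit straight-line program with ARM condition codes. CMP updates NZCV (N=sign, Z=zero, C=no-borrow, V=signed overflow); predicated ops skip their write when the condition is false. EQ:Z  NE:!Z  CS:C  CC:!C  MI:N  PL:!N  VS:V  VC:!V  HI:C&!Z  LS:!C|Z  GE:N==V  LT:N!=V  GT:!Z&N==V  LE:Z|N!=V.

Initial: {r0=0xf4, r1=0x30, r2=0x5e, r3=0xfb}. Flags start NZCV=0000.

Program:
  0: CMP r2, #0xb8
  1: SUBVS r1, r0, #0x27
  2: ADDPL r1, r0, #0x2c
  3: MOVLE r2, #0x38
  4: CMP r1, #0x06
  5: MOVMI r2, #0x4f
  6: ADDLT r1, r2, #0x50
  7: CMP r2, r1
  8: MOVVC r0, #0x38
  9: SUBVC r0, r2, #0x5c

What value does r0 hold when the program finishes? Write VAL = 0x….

[0] flags=1001 → (cmp)
[1] flags=1001 VS?T → r1=0xcd
[2] flags=1001 PL?F → skip
[3] flags=1001 LE?F → skip
[4] flags=1010 → (cmp)
[5] flags=1010 MI?T → r2=0x4f
[6] flags=1010 LT?T → r1=0x9f
[7] flags=1001 → (cmp)
[8] flags=1001 VC?F → skip
[9] flags=1001 VC?F → skip

VAL = 0xf4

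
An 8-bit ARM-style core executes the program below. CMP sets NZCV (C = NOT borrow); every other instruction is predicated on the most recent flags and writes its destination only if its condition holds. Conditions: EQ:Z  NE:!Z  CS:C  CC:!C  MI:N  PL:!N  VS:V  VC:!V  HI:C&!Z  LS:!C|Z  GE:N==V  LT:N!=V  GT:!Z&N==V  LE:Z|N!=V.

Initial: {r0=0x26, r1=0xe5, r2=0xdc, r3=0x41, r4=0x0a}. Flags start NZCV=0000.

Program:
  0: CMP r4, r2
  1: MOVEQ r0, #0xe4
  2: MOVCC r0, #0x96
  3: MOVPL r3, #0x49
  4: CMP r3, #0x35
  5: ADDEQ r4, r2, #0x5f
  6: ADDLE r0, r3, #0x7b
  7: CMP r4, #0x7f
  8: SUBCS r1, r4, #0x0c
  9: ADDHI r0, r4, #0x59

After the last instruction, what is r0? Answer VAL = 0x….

VAL = 0x96

0: ✓ CMP  NZCV=0000
1: · MOVEQ
2: ✓ MOVCC  r0←0x96
3: ✓ MOVPL  r3←0x49
4: ✓ CMP  NZCV=0010
5: · ADDEQ
6: · ADDLE
7: ✓ CMP  NZCV=1000
8: · SUBCS
9: · ADDHI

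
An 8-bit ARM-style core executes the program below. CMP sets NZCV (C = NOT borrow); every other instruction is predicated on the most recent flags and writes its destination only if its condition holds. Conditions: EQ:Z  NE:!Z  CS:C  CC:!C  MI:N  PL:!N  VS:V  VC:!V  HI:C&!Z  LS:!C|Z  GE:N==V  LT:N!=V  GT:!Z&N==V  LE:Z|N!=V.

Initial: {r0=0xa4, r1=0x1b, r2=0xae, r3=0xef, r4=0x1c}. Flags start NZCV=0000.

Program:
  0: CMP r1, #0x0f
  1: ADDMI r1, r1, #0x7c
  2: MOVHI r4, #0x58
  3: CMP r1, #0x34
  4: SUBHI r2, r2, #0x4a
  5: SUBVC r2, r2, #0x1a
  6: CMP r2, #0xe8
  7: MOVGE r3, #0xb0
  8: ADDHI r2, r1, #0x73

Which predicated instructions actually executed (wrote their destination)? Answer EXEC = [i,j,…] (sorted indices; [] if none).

EXEC = [2,5]

0: ✓ CMP  NZCV=0010
1: · ADDMI
2: ✓ MOVHI  r4←0x58
3: ✓ CMP  NZCV=1000
4: · SUBHI
5: ✓ SUBVC  r2←0x94
6: ✓ CMP  NZCV=1000
7: · MOVGE
8: · ADDHI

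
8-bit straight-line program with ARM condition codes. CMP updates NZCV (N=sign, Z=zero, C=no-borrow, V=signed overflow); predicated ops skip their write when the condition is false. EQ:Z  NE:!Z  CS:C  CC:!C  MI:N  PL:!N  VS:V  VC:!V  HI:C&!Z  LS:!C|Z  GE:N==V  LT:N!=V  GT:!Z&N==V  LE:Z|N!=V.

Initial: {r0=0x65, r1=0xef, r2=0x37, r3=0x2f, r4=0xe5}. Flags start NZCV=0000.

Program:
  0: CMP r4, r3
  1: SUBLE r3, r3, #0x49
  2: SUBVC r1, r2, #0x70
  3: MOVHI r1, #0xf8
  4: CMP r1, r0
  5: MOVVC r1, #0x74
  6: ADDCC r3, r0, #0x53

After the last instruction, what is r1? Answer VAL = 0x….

[0] flags=1010 → (cmp)
[1] flags=1010 LE?T → r3=0xe6
[2] flags=1010 VC?T → r1=0xc7
[3] flags=1010 HI?T → r1=0xf8
[4] flags=1010 → (cmp)
[5] flags=1010 VC?T → r1=0x74
[6] flags=1010 CC?F → skip

VAL = 0x74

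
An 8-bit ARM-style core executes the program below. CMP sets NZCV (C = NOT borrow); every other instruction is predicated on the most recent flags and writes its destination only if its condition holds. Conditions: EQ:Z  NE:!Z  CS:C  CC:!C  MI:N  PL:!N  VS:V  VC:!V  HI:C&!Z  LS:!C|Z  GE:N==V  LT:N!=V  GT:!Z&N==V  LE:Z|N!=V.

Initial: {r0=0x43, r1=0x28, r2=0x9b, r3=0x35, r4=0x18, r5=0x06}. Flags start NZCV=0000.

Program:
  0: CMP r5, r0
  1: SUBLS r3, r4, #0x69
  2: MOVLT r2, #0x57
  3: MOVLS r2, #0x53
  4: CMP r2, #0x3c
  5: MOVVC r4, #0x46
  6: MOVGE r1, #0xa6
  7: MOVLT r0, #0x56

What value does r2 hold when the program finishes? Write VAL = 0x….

[0] flags=1000 → (cmp)
[1] flags=1000 LS?T → r3=0xaf
[2] flags=1000 LT?T → r2=0x57
[3] flags=1000 LS?T → r2=0x53
[4] flags=0010 → (cmp)
[5] flags=0010 VC?T → r4=0x46
[6] flags=0010 GE?T → r1=0xa6
[7] flags=0010 LT?F → skip

VAL = 0x53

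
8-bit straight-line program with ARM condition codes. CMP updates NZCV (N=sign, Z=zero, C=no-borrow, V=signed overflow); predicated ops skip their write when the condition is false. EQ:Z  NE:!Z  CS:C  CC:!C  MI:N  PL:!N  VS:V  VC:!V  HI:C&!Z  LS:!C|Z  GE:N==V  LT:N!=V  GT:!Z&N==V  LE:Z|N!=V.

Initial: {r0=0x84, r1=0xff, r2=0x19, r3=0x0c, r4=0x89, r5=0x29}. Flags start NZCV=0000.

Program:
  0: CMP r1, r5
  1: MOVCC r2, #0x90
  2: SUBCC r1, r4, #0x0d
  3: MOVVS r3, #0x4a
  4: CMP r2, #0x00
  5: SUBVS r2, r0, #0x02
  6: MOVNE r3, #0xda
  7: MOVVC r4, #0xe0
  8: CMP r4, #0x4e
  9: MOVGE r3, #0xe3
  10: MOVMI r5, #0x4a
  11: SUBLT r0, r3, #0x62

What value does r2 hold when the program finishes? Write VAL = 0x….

0: ✓ CMP  NZCV=1010
1: · MOVCC
2: · SUBCC
3: · MOVVS
4: ✓ CMP  NZCV=0010
5: · SUBVS
6: ✓ MOVNE  r3←0xda
7: ✓ MOVVC  r4←0xe0
8: ✓ CMP  NZCV=1010
9: · MOVGE
10: ✓ MOVMI  r5←0x4a
11: ✓ SUBLT  r0←0x78

VAL = 0x19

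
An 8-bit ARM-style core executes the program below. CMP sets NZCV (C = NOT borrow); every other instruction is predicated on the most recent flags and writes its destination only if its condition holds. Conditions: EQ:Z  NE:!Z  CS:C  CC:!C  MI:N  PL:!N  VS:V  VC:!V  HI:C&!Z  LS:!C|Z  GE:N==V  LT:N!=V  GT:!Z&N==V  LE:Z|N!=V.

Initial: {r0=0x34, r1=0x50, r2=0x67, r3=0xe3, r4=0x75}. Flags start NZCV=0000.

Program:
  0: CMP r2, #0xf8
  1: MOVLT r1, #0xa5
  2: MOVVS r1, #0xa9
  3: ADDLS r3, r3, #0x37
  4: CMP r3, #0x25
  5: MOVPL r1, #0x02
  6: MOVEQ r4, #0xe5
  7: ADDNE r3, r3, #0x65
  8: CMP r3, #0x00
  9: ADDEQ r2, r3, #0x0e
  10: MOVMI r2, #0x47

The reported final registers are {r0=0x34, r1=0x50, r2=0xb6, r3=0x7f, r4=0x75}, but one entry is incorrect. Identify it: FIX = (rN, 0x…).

[0] flags=0000 → (cmp)
[1] flags=0000 LT?F → skip
[2] flags=0000 VS?F → skip
[3] flags=0000 LS?T → r3=0x1a
[4] flags=1000 → (cmp)
[5] flags=1000 PL?F → skip
[6] flags=1000 EQ?F → skip
[7] flags=1000 NE?T → r3=0x7f
[8] flags=0010 → (cmp)
[9] flags=0010 EQ?F → skip
[10] flags=0010 MI?F → skip

FIX = (r2, 0x67)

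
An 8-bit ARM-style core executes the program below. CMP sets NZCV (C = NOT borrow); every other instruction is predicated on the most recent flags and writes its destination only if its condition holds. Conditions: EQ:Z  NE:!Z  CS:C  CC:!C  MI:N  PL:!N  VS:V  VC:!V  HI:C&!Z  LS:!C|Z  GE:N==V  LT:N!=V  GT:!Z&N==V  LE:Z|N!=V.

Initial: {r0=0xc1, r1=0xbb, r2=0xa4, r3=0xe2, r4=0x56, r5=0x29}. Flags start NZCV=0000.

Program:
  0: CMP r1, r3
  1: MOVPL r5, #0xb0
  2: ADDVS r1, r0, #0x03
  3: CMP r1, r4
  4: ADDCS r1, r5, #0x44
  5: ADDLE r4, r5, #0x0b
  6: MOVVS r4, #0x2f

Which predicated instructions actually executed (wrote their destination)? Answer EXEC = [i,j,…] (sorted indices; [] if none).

0: ✓ CMP  NZCV=1000
1: · MOVPL
2: · ADDVS
3: ✓ CMP  NZCV=0011
4: ✓ ADDCS  r1←0x6d
5: ✓ ADDLE  r4←0x34
6: ✓ MOVVS  r4←0x2f

EXEC = [4,5,6]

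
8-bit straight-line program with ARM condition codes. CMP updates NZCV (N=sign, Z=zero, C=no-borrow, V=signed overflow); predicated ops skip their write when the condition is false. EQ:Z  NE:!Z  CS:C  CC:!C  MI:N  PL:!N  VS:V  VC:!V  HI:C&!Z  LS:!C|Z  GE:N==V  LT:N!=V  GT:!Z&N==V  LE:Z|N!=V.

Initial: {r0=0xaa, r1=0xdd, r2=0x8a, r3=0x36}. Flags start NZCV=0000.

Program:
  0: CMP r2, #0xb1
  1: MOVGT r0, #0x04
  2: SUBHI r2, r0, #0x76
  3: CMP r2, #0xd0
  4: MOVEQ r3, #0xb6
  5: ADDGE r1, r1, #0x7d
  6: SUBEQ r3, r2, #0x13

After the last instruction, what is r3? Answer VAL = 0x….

VAL = 0x36

[0] flags=1000 → (cmp)
[1] flags=1000 GT?F → skip
[2] flags=1000 HI?F → skip
[3] flags=1000 → (cmp)
[4] flags=1000 EQ?F → skip
[5] flags=1000 GE?F → skip
[6] flags=1000 EQ?F → skip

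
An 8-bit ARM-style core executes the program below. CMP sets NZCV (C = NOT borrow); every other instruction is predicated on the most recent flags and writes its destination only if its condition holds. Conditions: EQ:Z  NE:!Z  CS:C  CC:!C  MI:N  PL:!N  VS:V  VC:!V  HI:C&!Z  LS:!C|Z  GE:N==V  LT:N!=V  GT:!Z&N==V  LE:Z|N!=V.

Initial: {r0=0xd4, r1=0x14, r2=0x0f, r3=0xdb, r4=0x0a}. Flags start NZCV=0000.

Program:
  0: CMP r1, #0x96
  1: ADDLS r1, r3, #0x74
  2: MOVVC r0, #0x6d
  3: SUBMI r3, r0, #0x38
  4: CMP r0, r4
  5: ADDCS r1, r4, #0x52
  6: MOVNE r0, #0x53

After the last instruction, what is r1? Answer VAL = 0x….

VAL = 0x5c

0: ✓ CMP  NZCV=0000
1: ✓ ADDLS  r1←0x4f
2: ✓ MOVVC  r0←0x6d
3: · SUBMI
4: ✓ CMP  NZCV=0010
5: ✓ ADDCS  r1←0x5c
6: ✓ MOVNE  r0←0x53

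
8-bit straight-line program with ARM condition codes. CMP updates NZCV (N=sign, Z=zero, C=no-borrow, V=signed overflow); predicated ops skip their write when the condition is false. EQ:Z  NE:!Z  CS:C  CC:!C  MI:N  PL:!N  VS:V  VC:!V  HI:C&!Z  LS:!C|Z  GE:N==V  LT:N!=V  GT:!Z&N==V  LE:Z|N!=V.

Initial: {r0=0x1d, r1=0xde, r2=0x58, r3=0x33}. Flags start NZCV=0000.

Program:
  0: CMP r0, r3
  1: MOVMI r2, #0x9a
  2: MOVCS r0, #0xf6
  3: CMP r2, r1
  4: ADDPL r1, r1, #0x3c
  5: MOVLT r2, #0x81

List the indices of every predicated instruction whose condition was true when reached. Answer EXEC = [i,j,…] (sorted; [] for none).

0: ✓ CMP  NZCV=1000
1: ✓ MOVMI  r2←0x9a
2: · MOVCS
3: ✓ CMP  NZCV=1000
4: · ADDPL
5: ✓ MOVLT  r2←0x81

EXEC = [1,5]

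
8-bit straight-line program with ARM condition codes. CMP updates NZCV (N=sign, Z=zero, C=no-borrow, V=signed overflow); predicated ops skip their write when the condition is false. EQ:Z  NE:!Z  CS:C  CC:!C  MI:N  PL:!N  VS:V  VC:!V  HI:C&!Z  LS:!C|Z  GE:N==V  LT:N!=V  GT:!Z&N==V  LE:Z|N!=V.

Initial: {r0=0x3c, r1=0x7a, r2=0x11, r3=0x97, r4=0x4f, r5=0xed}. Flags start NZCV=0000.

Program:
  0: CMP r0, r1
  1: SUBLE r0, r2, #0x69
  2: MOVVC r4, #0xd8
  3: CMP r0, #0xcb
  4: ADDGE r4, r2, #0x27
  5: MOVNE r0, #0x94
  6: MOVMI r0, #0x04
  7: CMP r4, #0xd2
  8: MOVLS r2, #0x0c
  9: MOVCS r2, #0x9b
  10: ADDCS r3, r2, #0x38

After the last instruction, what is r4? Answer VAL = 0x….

VAL = 0xd8

[0] flags=1000 → (cmp)
[1] flags=1000 LE?T → r0=0xa8
[2] flags=1000 VC?T → r4=0xd8
[3] flags=1000 → (cmp)
[4] flags=1000 GE?F → skip
[5] flags=1000 NE?T → r0=0x94
[6] flags=1000 MI?T → r0=0x04
[7] flags=0010 → (cmp)
[8] flags=0010 LS?F → skip
[9] flags=0010 CS?T → r2=0x9b
[10] flags=0010 CS?T → r3=0xd3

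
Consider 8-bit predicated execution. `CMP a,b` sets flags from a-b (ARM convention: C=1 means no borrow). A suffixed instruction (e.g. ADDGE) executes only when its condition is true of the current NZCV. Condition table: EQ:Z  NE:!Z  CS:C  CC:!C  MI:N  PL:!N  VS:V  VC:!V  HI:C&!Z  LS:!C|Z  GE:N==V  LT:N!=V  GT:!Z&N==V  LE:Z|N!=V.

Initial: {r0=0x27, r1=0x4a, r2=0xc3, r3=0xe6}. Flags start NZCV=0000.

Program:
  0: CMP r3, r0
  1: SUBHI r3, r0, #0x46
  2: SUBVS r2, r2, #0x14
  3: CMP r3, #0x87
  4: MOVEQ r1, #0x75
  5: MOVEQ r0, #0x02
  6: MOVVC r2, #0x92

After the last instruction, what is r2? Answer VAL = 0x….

[0] flags=1010 → (cmp)
[1] flags=1010 HI?T → r3=0xe1
[2] flags=1010 VS?F → skip
[3] flags=0010 → (cmp)
[4] flags=0010 EQ?F → skip
[5] flags=0010 EQ?F → skip
[6] flags=0010 VC?T → r2=0x92

VAL = 0x92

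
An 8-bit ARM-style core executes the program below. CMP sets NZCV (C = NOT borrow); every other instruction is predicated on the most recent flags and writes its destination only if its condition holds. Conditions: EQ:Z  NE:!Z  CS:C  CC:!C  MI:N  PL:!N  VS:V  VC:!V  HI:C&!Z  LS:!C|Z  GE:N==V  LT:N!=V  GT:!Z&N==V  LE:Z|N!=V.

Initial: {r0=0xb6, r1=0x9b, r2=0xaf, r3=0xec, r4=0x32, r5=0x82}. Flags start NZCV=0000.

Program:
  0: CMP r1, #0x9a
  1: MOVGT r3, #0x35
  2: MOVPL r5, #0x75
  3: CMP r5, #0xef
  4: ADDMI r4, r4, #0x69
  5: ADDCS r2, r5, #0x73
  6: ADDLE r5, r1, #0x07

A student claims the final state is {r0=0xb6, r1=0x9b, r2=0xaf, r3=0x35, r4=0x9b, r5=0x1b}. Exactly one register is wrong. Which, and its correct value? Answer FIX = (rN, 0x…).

FIX = (r5, 0x75)

[0] flags=0010 → (cmp)
[1] flags=0010 GT?T → r3=0x35
[2] flags=0010 PL?T → r5=0x75
[3] flags=1001 → (cmp)
[4] flags=1001 MI?T → r4=0x9b
[5] flags=1001 CS?F → skip
[6] flags=1001 LE?F → skip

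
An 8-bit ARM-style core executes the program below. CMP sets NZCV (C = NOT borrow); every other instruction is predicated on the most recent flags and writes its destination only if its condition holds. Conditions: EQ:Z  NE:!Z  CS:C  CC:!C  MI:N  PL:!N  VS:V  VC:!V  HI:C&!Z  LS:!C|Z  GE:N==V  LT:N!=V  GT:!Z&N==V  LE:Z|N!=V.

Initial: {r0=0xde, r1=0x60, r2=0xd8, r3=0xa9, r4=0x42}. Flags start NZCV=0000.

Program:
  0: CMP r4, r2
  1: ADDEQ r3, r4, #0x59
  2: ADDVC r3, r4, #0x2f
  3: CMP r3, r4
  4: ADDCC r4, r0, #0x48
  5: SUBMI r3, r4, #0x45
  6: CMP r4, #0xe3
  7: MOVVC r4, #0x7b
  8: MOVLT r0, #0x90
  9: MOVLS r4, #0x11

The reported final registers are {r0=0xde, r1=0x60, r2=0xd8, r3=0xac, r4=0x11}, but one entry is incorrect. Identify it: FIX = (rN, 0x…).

FIX = (r3, 0x71)

[0] flags=0000 → (cmp)
[1] flags=0000 EQ?F → skip
[2] flags=0000 VC?T → r3=0x71
[3] flags=0010 → (cmp)
[4] flags=0010 CC?F → skip
[5] flags=0010 MI?F → skip
[6] flags=0000 → (cmp)
[7] flags=0000 VC?T → r4=0x7b
[8] flags=0000 LT?F → skip
[9] flags=0000 LS?T → r4=0x11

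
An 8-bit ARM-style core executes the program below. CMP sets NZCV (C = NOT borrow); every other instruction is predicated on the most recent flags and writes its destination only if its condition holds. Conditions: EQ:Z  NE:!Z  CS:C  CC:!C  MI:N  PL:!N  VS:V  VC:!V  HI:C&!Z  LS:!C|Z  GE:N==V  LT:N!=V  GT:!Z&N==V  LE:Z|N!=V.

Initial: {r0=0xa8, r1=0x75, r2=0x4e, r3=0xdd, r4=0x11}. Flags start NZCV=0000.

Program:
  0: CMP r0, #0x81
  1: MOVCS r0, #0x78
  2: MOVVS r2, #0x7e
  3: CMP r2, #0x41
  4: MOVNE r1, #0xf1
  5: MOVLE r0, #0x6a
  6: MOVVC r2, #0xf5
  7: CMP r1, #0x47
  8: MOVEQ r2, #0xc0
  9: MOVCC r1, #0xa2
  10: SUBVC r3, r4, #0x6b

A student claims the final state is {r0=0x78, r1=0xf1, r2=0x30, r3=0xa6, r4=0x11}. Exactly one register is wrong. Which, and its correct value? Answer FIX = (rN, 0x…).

FIX = (r2, 0xf5)

[0] flags=0010 → (cmp)
[1] flags=0010 CS?T → r0=0x78
[2] flags=0010 VS?F → skip
[3] flags=0010 → (cmp)
[4] flags=0010 NE?T → r1=0xf1
[5] flags=0010 LE?F → skip
[6] flags=0010 VC?T → r2=0xf5
[7] flags=1010 → (cmp)
[8] flags=1010 EQ?F → skip
[9] flags=1010 CC?F → skip
[10] flags=1010 VC?T → r3=0xa6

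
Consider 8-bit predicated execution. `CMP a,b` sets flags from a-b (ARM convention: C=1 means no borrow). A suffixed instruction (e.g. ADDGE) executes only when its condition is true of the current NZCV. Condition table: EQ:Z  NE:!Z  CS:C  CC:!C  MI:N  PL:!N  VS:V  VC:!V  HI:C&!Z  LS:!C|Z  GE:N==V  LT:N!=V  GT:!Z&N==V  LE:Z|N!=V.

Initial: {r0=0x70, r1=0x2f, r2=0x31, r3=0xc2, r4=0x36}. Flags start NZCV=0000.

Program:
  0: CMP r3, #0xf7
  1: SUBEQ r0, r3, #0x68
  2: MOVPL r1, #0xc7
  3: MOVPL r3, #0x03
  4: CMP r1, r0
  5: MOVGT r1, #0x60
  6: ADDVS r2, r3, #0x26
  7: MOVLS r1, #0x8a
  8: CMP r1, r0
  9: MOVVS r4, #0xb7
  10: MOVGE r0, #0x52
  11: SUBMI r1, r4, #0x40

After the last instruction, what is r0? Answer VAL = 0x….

VAL = 0x70

[0] flags=1000 → (cmp)
[1] flags=1000 EQ?F → skip
[2] flags=1000 PL?F → skip
[3] flags=1000 PL?F → skip
[4] flags=1000 → (cmp)
[5] flags=1000 GT?F → skip
[6] flags=1000 VS?F → skip
[7] flags=1000 LS?T → r1=0x8a
[8] flags=0011 → (cmp)
[9] flags=0011 VS?T → r4=0xb7
[10] flags=0011 GE?F → skip
[11] flags=0011 MI?F → skip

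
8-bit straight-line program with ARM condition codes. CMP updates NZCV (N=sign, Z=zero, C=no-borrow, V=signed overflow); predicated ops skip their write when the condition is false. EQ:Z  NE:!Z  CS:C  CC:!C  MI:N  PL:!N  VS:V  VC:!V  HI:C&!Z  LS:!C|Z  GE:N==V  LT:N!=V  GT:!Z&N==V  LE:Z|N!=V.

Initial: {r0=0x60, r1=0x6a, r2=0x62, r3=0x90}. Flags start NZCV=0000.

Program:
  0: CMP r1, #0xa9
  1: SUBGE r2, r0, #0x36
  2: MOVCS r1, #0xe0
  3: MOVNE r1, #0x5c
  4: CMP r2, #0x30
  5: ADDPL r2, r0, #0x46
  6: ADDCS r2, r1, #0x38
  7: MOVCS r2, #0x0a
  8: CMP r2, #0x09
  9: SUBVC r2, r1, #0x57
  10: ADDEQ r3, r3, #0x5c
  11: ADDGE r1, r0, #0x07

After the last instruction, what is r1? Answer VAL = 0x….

VAL = 0x67

[0] flags=1001 → (cmp)
[1] flags=1001 GE?T → r2=0x2a
[2] flags=1001 CS?F → skip
[3] flags=1001 NE?T → r1=0x5c
[4] flags=1000 → (cmp)
[5] flags=1000 PL?F → skip
[6] flags=1000 CS?F → skip
[7] flags=1000 CS?F → skip
[8] flags=0010 → (cmp)
[9] flags=0010 VC?T → r2=0x05
[10] flags=0010 EQ?F → skip
[11] flags=0010 GE?T → r1=0x67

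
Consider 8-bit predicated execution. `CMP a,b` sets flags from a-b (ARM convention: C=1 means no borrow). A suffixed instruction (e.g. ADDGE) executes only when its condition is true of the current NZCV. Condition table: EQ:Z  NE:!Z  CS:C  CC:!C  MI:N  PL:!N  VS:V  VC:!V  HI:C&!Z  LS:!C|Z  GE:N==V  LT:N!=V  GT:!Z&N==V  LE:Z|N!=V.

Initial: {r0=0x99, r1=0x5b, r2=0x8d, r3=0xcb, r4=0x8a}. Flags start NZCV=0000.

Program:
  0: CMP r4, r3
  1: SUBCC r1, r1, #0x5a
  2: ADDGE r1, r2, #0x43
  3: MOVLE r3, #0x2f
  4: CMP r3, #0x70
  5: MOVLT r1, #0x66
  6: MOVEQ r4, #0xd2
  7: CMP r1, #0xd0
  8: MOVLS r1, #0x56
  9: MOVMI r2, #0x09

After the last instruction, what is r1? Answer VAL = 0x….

0: ✓ CMP  NZCV=1000
1: ✓ SUBCC  r1←0x01
2: · ADDGE
3: ✓ MOVLE  r3←0x2f
4: ✓ CMP  NZCV=1000
5: ✓ MOVLT  r1←0x66
6: · MOVEQ
7: ✓ CMP  NZCV=1001
8: ✓ MOVLS  r1←0x56
9: ✓ MOVMI  r2←0x09

VAL = 0x56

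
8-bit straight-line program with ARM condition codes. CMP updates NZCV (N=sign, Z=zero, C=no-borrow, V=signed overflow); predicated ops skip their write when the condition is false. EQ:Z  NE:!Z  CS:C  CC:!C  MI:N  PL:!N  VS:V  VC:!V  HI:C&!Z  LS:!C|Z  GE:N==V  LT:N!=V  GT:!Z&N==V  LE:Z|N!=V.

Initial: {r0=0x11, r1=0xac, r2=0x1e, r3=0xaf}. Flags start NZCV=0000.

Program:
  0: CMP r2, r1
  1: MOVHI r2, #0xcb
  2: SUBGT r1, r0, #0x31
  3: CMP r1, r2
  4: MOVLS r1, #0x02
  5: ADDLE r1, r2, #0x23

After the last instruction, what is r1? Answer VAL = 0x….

0: ✓ CMP  NZCV=0000
1: · MOVHI
2: ✓ SUBGT  r1←0xe0
3: ✓ CMP  NZCV=1010
4: · MOVLS
5: ✓ ADDLE  r1←0x41

VAL = 0x41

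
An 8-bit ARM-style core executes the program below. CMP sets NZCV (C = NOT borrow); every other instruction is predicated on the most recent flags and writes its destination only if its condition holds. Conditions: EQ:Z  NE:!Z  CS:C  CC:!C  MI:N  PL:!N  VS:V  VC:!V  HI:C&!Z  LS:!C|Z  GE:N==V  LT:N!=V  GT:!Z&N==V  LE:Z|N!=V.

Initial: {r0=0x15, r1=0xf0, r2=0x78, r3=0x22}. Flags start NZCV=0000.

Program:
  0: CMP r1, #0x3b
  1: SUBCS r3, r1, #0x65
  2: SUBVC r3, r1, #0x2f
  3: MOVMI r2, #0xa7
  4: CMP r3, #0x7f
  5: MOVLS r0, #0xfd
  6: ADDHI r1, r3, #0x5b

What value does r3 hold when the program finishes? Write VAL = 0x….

[0] flags=1010 → (cmp)
[1] flags=1010 CS?T → r3=0x8b
[2] flags=1010 VC?T → r3=0xc1
[3] flags=1010 MI?T → r2=0xa7
[4] flags=0011 → (cmp)
[5] flags=0011 LS?F → skip
[6] flags=0011 HI?T → r1=0x1c

VAL = 0xc1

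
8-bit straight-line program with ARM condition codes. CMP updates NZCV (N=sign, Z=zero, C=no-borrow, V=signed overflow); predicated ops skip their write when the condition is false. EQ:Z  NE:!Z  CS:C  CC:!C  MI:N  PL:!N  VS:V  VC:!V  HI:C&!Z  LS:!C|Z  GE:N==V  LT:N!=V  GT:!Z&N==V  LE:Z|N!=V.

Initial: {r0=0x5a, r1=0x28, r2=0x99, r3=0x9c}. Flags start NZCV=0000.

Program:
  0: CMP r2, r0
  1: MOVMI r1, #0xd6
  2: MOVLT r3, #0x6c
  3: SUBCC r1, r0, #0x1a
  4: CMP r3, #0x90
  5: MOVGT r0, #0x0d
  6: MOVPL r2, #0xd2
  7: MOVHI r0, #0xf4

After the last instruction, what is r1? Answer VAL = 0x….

VAL = 0x28

0: ✓ CMP  NZCV=0011
1: · MOVMI
2: ✓ MOVLT  r3←0x6c
3: · SUBCC
4: ✓ CMP  NZCV=1001
5: ✓ MOVGT  r0←0x0d
6: · MOVPL
7: · MOVHI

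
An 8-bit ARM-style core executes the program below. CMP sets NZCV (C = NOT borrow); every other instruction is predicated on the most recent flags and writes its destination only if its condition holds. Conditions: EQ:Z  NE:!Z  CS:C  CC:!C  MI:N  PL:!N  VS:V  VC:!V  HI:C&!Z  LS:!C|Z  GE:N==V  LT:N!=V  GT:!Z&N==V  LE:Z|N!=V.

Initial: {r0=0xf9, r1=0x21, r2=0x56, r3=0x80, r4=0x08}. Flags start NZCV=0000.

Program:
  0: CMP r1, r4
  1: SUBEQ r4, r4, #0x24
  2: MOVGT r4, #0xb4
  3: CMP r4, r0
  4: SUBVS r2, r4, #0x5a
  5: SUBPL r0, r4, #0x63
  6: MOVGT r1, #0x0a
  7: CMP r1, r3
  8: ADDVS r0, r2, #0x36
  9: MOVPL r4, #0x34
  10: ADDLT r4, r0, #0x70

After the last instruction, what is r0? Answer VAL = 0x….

VAL = 0x8c

[0] flags=0010 → (cmp)
[1] flags=0010 EQ?F → skip
[2] flags=0010 GT?T → r4=0xb4
[3] flags=1000 → (cmp)
[4] flags=1000 VS?F → skip
[5] flags=1000 PL?F → skip
[6] flags=1000 GT?F → skip
[7] flags=1001 → (cmp)
[8] flags=1001 VS?T → r0=0x8c
[9] flags=1001 PL?F → skip
[10] flags=1001 LT?F → skip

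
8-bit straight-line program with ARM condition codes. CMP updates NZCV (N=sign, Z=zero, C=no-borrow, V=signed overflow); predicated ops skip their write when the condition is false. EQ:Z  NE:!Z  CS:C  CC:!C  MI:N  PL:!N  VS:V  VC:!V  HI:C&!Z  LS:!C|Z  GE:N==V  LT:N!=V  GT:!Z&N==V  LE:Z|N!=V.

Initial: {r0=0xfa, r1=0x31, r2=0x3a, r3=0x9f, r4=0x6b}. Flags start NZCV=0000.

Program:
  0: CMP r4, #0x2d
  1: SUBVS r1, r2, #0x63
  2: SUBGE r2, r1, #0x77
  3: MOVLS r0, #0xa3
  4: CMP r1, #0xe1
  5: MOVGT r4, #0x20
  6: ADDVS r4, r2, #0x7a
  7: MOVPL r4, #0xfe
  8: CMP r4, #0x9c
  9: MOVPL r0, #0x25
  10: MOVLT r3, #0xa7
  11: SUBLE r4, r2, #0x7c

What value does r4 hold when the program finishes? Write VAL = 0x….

VAL = 0xfe

0: ✓ CMP  NZCV=0010
1: · SUBVS
2: ✓ SUBGE  r2←0xba
3: · MOVLS
4: ✓ CMP  NZCV=0000
5: ✓ MOVGT  r4←0x20
6: · ADDVS
7: ✓ MOVPL  r4←0xfe
8: ✓ CMP  NZCV=0010
9: ✓ MOVPL  r0←0x25
10: · MOVLT
11: · SUBLE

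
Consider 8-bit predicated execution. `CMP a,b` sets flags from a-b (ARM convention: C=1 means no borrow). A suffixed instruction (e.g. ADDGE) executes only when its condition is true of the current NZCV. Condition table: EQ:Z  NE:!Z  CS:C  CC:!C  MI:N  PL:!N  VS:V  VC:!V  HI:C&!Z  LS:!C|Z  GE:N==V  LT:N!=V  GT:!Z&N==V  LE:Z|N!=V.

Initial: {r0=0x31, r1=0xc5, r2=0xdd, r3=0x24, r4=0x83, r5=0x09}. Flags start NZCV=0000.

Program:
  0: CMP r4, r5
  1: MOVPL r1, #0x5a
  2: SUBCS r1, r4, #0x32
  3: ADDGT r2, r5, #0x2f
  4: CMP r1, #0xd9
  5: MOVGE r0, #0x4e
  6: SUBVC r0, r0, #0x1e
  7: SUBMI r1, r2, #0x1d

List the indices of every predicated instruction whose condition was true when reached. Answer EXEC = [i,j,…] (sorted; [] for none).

EXEC = [1,2,5,6]

[0] flags=0011 → (cmp)
[1] flags=0011 PL?T → r1=0x5a
[2] flags=0011 CS?T → r1=0x51
[3] flags=0011 GT?F → skip
[4] flags=0000 → (cmp)
[5] flags=0000 GE?T → r0=0x4e
[6] flags=0000 VC?T → r0=0x30
[7] flags=0000 MI?F → skip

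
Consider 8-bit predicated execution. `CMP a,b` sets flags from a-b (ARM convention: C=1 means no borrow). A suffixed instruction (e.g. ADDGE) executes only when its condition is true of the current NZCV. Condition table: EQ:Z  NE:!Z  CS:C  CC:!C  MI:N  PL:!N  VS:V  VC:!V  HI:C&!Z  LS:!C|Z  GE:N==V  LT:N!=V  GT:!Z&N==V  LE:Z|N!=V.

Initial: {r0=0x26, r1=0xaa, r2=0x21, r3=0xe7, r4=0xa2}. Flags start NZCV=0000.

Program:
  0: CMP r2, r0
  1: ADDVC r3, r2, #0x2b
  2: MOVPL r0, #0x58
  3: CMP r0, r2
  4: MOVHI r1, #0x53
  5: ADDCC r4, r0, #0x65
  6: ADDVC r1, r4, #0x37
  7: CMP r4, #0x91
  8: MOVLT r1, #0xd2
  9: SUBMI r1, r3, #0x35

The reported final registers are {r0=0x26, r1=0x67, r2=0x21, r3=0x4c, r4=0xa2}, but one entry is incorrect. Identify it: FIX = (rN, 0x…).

FIX = (r1, 0xd9)

0: ✓ CMP  NZCV=1000
1: ✓ ADDVC  r3←0x4c
2: · MOVPL
3: ✓ CMP  NZCV=0010
4: ✓ MOVHI  r1←0x53
5: · ADDCC
6: ✓ ADDVC  r1←0xd9
7: ✓ CMP  NZCV=0010
8: · MOVLT
9: · SUBMI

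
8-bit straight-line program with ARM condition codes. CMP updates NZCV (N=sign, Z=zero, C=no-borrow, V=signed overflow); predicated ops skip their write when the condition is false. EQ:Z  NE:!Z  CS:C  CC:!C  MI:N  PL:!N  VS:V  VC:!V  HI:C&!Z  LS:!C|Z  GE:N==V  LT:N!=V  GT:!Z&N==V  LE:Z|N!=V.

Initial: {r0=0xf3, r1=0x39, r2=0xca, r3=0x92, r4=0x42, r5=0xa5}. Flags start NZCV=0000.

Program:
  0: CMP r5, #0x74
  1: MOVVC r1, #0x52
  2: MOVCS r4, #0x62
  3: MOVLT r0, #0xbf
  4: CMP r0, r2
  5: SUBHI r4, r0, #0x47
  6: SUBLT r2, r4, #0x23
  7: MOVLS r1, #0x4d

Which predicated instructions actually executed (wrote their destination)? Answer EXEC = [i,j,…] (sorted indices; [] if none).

0: ✓ CMP  NZCV=0011
1: · MOVVC
2: ✓ MOVCS  r4←0x62
3: ✓ MOVLT  r0←0xbf
4: ✓ CMP  NZCV=1000
5: · SUBHI
6: ✓ SUBLT  r2←0x3f
7: ✓ MOVLS  r1←0x4d

EXEC = [2,3,6,7]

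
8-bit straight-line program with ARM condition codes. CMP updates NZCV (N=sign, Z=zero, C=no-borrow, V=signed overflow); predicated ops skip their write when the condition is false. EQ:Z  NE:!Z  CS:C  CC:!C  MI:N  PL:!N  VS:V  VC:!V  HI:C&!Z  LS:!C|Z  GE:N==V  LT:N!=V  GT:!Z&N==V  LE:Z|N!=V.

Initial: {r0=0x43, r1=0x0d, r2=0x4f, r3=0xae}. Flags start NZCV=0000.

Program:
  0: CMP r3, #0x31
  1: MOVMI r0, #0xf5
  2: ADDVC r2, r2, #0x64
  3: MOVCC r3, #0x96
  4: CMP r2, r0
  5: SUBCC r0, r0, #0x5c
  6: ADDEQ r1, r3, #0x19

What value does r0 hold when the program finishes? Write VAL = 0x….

0: ✓ CMP  NZCV=0011
1: · MOVMI
2: · ADDVC
3: · MOVCC
4: ✓ CMP  NZCV=0010
5: · SUBCC
6: · ADDEQ

VAL = 0x43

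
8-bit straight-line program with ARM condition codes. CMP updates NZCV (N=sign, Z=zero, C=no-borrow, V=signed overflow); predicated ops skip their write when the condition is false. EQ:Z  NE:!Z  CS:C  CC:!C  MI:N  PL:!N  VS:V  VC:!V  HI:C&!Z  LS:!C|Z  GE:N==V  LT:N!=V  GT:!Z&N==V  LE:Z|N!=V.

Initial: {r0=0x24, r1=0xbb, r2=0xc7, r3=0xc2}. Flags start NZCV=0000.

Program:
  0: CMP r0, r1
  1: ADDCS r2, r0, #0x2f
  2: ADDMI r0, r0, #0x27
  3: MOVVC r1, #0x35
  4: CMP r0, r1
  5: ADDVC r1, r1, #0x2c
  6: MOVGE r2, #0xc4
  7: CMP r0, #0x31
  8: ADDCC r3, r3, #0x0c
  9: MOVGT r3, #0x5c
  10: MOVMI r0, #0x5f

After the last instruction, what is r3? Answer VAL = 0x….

[0] flags=0000 → (cmp)
[1] flags=0000 CS?F → skip
[2] flags=0000 MI?F → skip
[3] flags=0000 VC?T → r1=0x35
[4] flags=1000 → (cmp)
[5] flags=1000 VC?T → r1=0x61
[6] flags=1000 GE?F → skip
[7] flags=1000 → (cmp)
[8] flags=1000 CC?T → r3=0xce
[9] flags=1000 GT?F → skip
[10] flags=1000 MI?T → r0=0x5f

VAL = 0xce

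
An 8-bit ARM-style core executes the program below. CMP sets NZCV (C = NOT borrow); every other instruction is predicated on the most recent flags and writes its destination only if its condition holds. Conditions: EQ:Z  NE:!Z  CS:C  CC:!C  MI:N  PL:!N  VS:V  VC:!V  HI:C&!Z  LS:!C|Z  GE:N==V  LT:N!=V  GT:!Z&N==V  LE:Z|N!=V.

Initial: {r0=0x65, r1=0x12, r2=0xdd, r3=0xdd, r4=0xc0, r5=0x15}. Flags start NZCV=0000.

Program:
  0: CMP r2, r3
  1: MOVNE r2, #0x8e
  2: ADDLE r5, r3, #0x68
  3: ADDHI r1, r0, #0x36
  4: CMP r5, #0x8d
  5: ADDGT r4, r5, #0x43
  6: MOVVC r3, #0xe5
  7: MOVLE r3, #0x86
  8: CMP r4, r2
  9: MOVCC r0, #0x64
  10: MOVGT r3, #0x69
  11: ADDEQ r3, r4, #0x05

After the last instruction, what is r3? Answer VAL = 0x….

VAL = 0xdd

[0] flags=0110 → (cmp)
[1] flags=0110 NE?F → skip
[2] flags=0110 LE?T → r5=0x45
[3] flags=0110 HI?F → skip
[4] flags=1001 → (cmp)
[5] flags=1001 GT?T → r4=0x88
[6] flags=1001 VC?F → skip
[7] flags=1001 LE?F → skip
[8] flags=1000 → (cmp)
[9] flags=1000 CC?T → r0=0x64
[10] flags=1000 GT?F → skip
[11] flags=1000 EQ?F → skip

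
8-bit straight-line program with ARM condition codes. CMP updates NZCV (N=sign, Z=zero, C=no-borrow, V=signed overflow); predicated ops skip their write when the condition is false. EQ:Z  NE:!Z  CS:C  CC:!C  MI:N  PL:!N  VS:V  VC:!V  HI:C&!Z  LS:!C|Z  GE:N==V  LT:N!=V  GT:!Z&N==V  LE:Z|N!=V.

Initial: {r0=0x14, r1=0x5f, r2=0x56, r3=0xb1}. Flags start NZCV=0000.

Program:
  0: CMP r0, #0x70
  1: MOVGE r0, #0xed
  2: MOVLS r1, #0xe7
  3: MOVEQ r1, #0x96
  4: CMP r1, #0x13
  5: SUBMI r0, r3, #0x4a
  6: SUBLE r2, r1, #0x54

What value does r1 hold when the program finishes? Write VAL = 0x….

0: ✓ CMP  NZCV=1000
1: · MOVGE
2: ✓ MOVLS  r1←0xe7
3: · MOVEQ
4: ✓ CMP  NZCV=1010
5: ✓ SUBMI  r0←0x67
6: ✓ SUBLE  r2←0x93

VAL = 0xe7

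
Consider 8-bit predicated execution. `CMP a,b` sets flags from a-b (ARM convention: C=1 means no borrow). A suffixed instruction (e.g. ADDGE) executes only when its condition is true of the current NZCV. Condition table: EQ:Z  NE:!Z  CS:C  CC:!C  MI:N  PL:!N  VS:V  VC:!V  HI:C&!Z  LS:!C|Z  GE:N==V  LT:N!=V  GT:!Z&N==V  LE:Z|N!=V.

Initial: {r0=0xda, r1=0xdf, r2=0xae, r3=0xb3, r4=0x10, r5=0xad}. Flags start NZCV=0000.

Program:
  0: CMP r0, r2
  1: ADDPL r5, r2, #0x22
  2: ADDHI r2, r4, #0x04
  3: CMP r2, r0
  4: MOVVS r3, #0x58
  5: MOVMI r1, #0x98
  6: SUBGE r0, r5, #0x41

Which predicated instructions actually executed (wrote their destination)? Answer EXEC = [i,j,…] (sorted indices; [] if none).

0: ✓ CMP  NZCV=0010
1: ✓ ADDPL  r5←0xd0
2: ✓ ADDHI  r2←0x14
3: ✓ CMP  NZCV=0000
4: · MOVVS
5: · MOVMI
6: ✓ SUBGE  r0←0x8f

EXEC = [1,2,6]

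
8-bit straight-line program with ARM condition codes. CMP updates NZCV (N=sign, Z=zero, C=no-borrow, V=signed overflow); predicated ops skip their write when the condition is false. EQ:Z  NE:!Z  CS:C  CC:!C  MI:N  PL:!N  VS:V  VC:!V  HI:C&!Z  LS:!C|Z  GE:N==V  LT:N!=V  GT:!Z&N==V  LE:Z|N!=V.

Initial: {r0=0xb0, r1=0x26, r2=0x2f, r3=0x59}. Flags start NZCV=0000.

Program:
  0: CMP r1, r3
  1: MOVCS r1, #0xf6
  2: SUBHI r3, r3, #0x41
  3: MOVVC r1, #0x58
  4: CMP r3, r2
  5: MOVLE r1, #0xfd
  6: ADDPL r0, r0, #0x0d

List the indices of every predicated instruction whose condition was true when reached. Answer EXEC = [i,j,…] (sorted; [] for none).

EXEC = [3,6]

0: ✓ CMP  NZCV=1000
1: · MOVCS
2: · SUBHI
3: ✓ MOVVC  r1←0x58
4: ✓ CMP  NZCV=0010
5: · MOVLE
6: ✓ ADDPL  r0←0xbd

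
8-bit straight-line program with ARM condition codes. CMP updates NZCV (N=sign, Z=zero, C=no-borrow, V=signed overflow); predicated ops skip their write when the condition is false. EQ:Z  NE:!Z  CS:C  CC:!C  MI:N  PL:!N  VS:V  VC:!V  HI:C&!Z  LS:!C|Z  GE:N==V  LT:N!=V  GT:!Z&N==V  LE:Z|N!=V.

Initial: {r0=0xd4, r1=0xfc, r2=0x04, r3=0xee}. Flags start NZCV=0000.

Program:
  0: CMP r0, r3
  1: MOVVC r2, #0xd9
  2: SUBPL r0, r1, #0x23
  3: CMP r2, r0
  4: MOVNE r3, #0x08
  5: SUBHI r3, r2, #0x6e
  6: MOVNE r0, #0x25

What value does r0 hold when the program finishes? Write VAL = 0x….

0: ✓ CMP  NZCV=1000
1: ✓ MOVVC  r2←0xd9
2: · SUBPL
3: ✓ CMP  NZCV=0010
4: ✓ MOVNE  r3←0x08
5: ✓ SUBHI  r3←0x6b
6: ✓ MOVNE  r0←0x25

VAL = 0x25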